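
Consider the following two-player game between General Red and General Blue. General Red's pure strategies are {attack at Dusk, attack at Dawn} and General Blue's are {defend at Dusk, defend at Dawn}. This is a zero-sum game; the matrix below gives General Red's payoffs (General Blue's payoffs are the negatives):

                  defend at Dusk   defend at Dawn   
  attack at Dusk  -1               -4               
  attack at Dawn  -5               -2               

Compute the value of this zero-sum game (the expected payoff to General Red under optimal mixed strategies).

v = -3

General Blue's mix must leave General Red indifferent between attack at Dusk and attack at Dawn.
  General Red's payoff from attack at Dusk: q·(-1) + (1−q)·(-4) = 3q - 4
  General Red's payoff from attack at Dawn: q·(-5) + (1−q)·(-2) = -3q - 2
  3q - 4 = -3q - 2  ⇒  6q = 2  ⇒  q = 1/3.
The value is General Red's expected payoff against this mix (using attack at Dusk): (1/3)·(-1) + (2/3)·(-4) = -3.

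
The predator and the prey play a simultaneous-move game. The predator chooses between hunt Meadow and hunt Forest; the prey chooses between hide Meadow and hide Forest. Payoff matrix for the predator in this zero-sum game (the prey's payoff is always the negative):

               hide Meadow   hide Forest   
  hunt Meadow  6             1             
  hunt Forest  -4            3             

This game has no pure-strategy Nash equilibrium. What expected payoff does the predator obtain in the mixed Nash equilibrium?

Set the predator's expected payoff from hunt Meadow equal to that from hunt Forest:
  the predator's payoff from hunt Meadow: q·6 + (1−q)·1 = 5q + 1
  the predator's payoff from hunt Forest: q·(-4) + (1−q)·3 = -7q + 3
  5q + 1 = -7q + 3  ⇒  12q = 2  ⇒  q = 1/6.
At equilibrium the predator is indifferent across rows, so the predator's payoff equals the payoff from hunt Meadow: (1/6)·6 + (5/6)·1 = 11/6.

11/6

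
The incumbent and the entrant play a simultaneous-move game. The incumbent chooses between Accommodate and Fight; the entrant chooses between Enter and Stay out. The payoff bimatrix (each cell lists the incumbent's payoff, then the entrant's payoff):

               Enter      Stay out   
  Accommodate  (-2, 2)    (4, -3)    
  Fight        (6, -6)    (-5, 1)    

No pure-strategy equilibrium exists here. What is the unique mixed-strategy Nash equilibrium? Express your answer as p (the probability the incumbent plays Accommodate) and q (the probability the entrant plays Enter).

p = 7/12, q = 9/17

In a mixed equilibrium the entrant is indifferent between Enter and Stay out; this condition fixes p.
  the entrant's payoff to Enter: p·2 + (1−p)·(-6) = 8p - 6
  the entrant's payoff to Stay out: p·(-3) + (1−p)·1 = -4p + 1
  8p - 6 = -4p + 1  ⇒  12p = 7  ⇒  p = 7/12.
For the incumbent to be willing to mix, the incumbent must be indifferent between Accommodate and Fight, which pins down the entrant's mix.
  the incumbent's payoff to Accommodate: q·(-2) + (1−q)·4 = -6q + 4
  the incumbent's payoff to Fight: q·6 + (1−q)·(-5) = 11q - 5
  -6q + 4 = 11q - 5  ⇒  -17q = -9  ⇒  q = 9/17.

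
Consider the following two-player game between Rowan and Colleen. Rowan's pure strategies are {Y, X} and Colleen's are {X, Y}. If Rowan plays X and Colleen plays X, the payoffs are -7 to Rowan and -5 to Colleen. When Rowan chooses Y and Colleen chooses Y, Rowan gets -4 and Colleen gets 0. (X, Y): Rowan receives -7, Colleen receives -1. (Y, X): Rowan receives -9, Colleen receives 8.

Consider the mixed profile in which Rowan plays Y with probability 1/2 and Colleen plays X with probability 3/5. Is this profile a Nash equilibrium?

No

Given Rowan's mix p = 1/2, Colleen's payoff from X is 3/2 but from Y is -1/2. Colleen strictly prefers X, so Colleen would not mix.
So the proposed profile is not a Nash equilibrium.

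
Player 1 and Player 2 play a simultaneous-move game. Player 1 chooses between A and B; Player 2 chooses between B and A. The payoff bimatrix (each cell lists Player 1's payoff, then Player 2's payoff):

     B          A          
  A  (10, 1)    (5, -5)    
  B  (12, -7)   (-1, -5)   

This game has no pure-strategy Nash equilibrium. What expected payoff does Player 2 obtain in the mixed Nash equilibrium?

-5

In a mixed equilibrium Player 2 is indifferent between B and A; this condition fixes p.
  Player 2's payoff from B: p·1 + (1−p)·(-7) = 8p - 7
  Player 2's payoff from A: p·(-5) + (1−p)·(-5) = -5
  8p - 7 = -5  ⇒  8p = 2  ⇒  p = 1/4.
At equilibrium Player 2 is indifferent across columns, so Player 2's payoff equals the payoff from B: (1/4)·1 + (3/4)·(-7) = -5.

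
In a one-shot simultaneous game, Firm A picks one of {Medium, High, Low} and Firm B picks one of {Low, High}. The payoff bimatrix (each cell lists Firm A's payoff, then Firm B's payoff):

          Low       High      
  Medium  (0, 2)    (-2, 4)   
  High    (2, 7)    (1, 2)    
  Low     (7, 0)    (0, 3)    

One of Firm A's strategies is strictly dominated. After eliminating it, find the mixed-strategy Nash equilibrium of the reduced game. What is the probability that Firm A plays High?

Firm A's strategy Medium is strictly dominated by High: 2 > 0 and 1 > -2. Eliminate Medium.
Set Firm B's expected payoff from Low equal to that from High:
  Firm B's payoff to Low: p·7 + (1−p)·0 = 7p
  Firm B's payoff to High: p·2 + (1−p)·3 = -p + 3
  7p = -p + 3  ⇒  8p = 3  ⇒  p = 3/8.

p = 3/8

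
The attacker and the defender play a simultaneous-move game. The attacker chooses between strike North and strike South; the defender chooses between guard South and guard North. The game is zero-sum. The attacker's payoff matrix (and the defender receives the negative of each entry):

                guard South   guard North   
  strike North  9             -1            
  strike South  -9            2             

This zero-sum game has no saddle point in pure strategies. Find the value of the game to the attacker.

In a mixed equilibrium the attacker is indifferent between strike North and strike South; this condition fixes q.
  the attacker's expected payoff from strike North: q·9 + (1−q)·(-1) = 10q - 1
  the attacker's expected payoff from strike South: q·(-9) + (1−q)·2 = -11q + 2
  10q - 1 = -11q + 2  ⇒  21q = 3  ⇒  q = 1/7.
The value is the attacker's expected payoff against this mix (using strike North): (1/7)·9 + (6/7)·(-1) = 3/7.

v = 3/7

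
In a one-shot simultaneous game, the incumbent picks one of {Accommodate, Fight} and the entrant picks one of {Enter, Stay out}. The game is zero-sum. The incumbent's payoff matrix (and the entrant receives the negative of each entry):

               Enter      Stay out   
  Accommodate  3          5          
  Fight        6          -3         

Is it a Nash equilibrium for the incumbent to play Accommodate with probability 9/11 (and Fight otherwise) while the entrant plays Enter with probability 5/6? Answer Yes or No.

No

Given the entrant's mix q = 5/6, the incumbent's payoff from Accommodate is 10/3 but from Fight is 9/2. The incumbent strictly prefers Fight, so the incumbent would not mix.
So the proposed profile is not a Nash equilibrium.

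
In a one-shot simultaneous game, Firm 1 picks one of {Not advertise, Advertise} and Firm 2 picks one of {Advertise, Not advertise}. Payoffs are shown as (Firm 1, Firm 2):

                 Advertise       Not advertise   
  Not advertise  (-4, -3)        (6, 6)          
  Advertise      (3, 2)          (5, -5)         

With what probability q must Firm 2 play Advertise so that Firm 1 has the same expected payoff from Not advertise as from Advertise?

q = 1/8

Firm 1's indifference between Not advertise and Advertise determines Firm 2's mixing probability q:
  Firm 1's payoff to Not advertise: q·(-4) + (1−q)·6 = -10q + 6
  Firm 1's payoff to Advertise: q·3 + (1−q)·5 = -2q + 5
  -10q + 6 = -2q + 5  ⇒  -8q = -1  ⇒  q = 1/8.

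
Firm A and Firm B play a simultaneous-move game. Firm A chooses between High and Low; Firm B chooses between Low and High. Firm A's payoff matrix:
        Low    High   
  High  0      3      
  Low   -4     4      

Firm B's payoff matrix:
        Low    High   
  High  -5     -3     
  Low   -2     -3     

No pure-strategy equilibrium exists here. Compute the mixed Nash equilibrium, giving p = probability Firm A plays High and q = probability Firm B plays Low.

Set Firm B's expected payoff from Low equal to that from High:
  Firm B's expected payoff from Low: p·(-5) + (1−p)·(-2) = -3p - 2
  Firm B's expected payoff from High: p·(-3) + (1−p)·(-3) = -3
  -3p - 2 = -3  ⇒  -3p = -1  ⇒  p = 1/3.
Firm A's indifference between High and Low determines Firm B's mixing probability q:
  Firm A's payoff from High: q·0 + (1−q)·3 = -3q + 3
  Firm A's payoff from Low: q·(-4) + (1−q)·4 = -8q + 4
  -3q + 3 = -8q + 4  ⇒  5q = 1  ⇒  q = 1/5.

p = 1/3, q = 1/5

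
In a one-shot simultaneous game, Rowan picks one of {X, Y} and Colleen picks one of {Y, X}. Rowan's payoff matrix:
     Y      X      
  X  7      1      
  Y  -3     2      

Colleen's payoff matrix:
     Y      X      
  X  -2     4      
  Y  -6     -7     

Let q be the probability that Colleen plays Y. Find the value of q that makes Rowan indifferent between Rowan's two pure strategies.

q = 1/11

Set Rowan's expected payoff from X equal to that from Y:
  Rowan's payoff from X: q·7 + (1−q)·1 = 6q + 1
  Rowan's payoff from Y: q·(-3) + (1−q)·2 = -5q + 2
  6q + 1 = -5q + 2  ⇒  11q = 1  ⇒  q = 1/11.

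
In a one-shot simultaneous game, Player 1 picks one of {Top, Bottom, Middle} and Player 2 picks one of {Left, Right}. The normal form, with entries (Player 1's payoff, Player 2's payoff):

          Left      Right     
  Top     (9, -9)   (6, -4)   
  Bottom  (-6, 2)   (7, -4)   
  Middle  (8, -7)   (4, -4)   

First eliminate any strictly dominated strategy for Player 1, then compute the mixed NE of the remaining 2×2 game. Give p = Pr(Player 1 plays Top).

p = 6/11

Player 1's strategy Middle is strictly dominated by Top: 9 > 8 and 6 > 4. Eliminate Middle.
For Player 2 to be willing to mix, Player 2 must be indifferent between Left and Right, which pins down Player 1's mix.
  Player 2's payoff to Left: p·(-9) + (1−p)·2 = -11p + 2
  Player 2's payoff to Right: p·(-4) + (1−p)·(-4) = -4
  -11p + 2 = -4  ⇒  -11p = -6  ⇒  p = 6/11.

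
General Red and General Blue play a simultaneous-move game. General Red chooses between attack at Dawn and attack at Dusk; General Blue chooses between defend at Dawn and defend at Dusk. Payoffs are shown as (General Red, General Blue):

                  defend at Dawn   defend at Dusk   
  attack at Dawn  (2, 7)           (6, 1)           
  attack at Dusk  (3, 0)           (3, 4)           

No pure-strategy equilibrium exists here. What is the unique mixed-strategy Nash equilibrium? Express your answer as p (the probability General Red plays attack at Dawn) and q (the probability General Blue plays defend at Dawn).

General Blue's indifference between defend at Dawn and defend at Dusk determines General Red's mixing probability p:
  General Blue's payoff to defend at Dawn: p·7 + (1−p)·0 = 7p
  General Blue's payoff to defend at Dusk: p·1 + (1−p)·4 = -3p + 4
  7p = -3p + 4  ⇒  10p = 4  ⇒  p = 2/5.
For General Red to be willing to mix, General Red must be indifferent between attack at Dawn and attack at Dusk, which pins down General Blue's mix.
  General Red's expected payoff from attack at Dawn: q·2 + (1−q)·6 = -4q + 6
  General Red's expected payoff from attack at Dusk: q·3 + (1−q)·3 = 3
  -4q + 6 = 3  ⇒  -4q = -3  ⇒  q = 3/4.

p = 2/5, q = 3/4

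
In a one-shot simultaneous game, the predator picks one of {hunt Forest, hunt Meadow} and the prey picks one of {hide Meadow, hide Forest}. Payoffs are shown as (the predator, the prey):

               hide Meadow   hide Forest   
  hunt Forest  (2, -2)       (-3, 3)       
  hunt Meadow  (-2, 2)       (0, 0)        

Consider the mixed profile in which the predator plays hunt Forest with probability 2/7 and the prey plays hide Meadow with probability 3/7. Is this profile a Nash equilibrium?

Check the prey's indifference given the predator's mix p = 2/7:
  payoff from hide Meadow = 6/7; payoff from hide Forest = 6/7 — equal.
Check the predator's indifference given the prey's mix q = 3/7:
  payoff from hunt Forest = -6/7; payoff from hunt Meadow = -6/7 — equal.
Both players are indifferent, so neither can profitably deviate.

Yes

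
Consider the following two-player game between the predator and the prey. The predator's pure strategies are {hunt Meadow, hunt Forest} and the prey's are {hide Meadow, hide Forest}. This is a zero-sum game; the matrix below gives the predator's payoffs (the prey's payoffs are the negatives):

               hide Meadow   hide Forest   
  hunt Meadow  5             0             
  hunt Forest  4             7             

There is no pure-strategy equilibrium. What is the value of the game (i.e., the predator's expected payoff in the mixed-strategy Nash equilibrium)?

v = 35/8

Set the predator's expected payoff from hunt Meadow equal to that from hunt Forest:
  the predator's payoff to hunt Meadow: q·5 + (1−q)·0 = 5q
  the predator's payoff to hunt Forest: q·4 + (1−q)·7 = -3q + 7
  5q = -3q + 7  ⇒  8q = 7  ⇒  q = 7/8.
The value is the predator's expected payoff against this mix (using hunt Meadow): (7/8)·5 + (1/8)·0 = 35/8.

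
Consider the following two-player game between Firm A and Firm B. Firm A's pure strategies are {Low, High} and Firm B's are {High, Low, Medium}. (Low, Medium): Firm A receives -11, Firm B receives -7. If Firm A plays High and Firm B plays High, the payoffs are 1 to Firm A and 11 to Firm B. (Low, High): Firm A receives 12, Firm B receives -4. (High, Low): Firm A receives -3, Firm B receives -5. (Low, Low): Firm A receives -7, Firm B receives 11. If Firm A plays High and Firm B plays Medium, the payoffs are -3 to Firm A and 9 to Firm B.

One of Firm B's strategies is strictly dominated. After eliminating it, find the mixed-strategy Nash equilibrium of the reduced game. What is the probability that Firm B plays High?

Firm B's strategy Medium is strictly dominated by High: -4 > -7 and 11 > 9. Eliminate Medium.
Set Firm A's expected payoff from Low equal to that from High:
  Firm A's payoff to Low: q·12 + (1−q)·(-7) = 19q - 7
  Firm A's payoff to High: q·1 + (1−q)·(-3) = 4q - 3
  19q - 7 = 4q - 3  ⇒  15q = 4  ⇒  q = 4/15.

q = 4/15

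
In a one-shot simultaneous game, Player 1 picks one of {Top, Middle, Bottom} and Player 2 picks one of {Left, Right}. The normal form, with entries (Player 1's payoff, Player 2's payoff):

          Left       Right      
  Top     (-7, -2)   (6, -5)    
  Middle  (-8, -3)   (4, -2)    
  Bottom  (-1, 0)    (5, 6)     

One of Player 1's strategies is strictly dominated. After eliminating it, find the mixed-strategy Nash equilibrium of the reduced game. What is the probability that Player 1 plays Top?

Player 1's strategy Middle is strictly dominated by Top: -7 > -8 and 6 > 4. Eliminate Middle.
For Player 2 to be willing to mix, Player 2 must be indifferent between Left and Right, which pins down Player 1's mix.
  Player 2's payoff from Left: p·(-2) + (1−p)·0 = -2p
  Player 2's payoff from Right: p·(-5) + (1−p)·6 = -11p + 6
  -2p = -11p + 6  ⇒  9p = 6  ⇒  p = 2/3.

p = 2/3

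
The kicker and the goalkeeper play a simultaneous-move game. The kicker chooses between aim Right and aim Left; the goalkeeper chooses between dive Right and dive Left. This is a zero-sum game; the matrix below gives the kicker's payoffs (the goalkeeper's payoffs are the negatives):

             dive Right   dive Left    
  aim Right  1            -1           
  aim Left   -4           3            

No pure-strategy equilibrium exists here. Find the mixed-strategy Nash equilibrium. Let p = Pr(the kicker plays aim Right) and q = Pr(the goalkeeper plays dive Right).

Set the goalkeeper's expected payoff from dive Right equal to that from dive Left:
  the goalkeeper's payoff to dive Right: p·(-1) + (1−p)·4 = -5p + 4
  the goalkeeper's payoff to dive Left: p·1 + (1−p)·(-3) = 4p - 3
  -5p + 4 = 4p - 3  ⇒  -9p = -7  ⇒  p = 7/9.
Set the kicker's expected payoff from aim Right equal to that from aim Left:
  the kicker's payoff from aim Right: q·1 + (1−q)·(-1) = 2q - 1
  the kicker's payoff from aim Left: q·(-4) + (1−q)·3 = -7q + 3
  2q - 1 = -7q + 3  ⇒  9q = 4  ⇒  q = 4/9.

p = 7/9, q = 4/9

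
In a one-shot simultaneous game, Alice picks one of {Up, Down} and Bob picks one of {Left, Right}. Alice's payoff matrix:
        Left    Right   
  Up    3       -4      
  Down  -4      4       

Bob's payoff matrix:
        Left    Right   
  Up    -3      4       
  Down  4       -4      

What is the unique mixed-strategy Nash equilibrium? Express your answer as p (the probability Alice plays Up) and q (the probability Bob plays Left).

In a mixed equilibrium Bob is indifferent between Left and Right; this condition fixes p.
  Bob's payoff to Left: p·(-3) + (1−p)·4 = -7p + 4
  Bob's payoff to Right: p·4 + (1−p)·(-4) = 8p - 4
  -7p + 4 = 8p - 4  ⇒  -15p = -8  ⇒  p = 8/15.
Bob's mix must leave Alice indifferent between Up and Down.
  Alice's payoff from Up: q·3 + (1−q)·(-4) = 7q - 4
  Alice's payoff from Down: q·(-4) + (1−q)·4 = -8q + 4
  7q - 4 = -8q + 4  ⇒  15q = 8  ⇒  q = 8/15.

p = 8/15, q = 8/15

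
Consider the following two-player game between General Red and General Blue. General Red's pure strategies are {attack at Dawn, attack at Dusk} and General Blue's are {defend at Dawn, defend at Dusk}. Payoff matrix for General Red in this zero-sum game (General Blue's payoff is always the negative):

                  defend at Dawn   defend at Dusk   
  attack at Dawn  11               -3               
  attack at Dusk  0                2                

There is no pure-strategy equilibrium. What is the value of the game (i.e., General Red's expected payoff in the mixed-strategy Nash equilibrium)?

General Blue's mix must leave General Red indifferent between attack at Dawn and attack at Dusk.
  General Red's payoff to attack at Dawn: q·11 + (1−q)·(-3) = 14q - 3
  General Red's payoff to attack at Dusk: q·0 + (1−q)·2 = -2q + 2
  14q - 3 = -2q + 2  ⇒  16q = 5  ⇒  q = 5/16.
The value is General Red's expected payoff against this mix (using attack at Dawn): (5/16)·11 + (11/16)·(-3) = 11/8.

v = 11/8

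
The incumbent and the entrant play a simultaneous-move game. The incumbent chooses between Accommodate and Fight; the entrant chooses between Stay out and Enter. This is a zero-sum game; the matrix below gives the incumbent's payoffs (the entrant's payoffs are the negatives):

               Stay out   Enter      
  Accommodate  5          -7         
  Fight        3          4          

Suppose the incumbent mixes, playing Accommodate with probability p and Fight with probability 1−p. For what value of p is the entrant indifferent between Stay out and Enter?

p = 1/13

For the entrant to be willing to mix, the entrant must be indifferent between Stay out and Enter, which pins down the incumbent's mix.
  the entrant's expected payoff from Stay out: p·(-5) + (1−p)·(-3) = -2p - 3
  the entrant's expected payoff from Enter: p·7 + (1−p)·(-4) = 11p - 4
  -2p - 3 = 11p - 4  ⇒  -13p = -1  ⇒  p = 1/13.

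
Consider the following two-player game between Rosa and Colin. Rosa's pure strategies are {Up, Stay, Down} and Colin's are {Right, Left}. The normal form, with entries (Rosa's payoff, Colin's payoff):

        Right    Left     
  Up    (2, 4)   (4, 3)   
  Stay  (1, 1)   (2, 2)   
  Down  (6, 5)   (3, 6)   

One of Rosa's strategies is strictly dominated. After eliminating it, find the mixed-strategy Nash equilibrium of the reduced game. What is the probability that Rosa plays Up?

p = 1/2

Rosa's strategy Stay is strictly dominated by Up: 2 > 1 and 4 > 2. Eliminate Stay.
Colin's indifference between Right and Left determines Rosa's mixing probability p:
  Colin's expected payoff from Right: p·4 + (1−p)·5 = -p + 5
  Colin's expected payoff from Left: p·3 + (1−p)·6 = -3p + 6
  -p + 5 = -3p + 6  ⇒  2p = 1  ⇒  p = 1/2.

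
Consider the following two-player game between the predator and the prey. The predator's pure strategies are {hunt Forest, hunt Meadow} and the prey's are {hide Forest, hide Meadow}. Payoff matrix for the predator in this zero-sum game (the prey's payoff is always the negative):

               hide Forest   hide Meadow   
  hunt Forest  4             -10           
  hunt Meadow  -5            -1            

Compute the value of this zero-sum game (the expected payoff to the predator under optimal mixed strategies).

The predator's indifference between hunt Forest and hunt Meadow determines the prey's mixing probability q:
  the predator's payoff to hunt Forest: q·4 + (1−q)·(-10) = 14q - 10
  the predator's payoff to hunt Meadow: q·(-5) + (1−q)·(-1) = -4q - 1
  14q - 10 = -4q - 1  ⇒  18q = 9  ⇒  q = 1/2.
The value is the predator's expected payoff against this mix (using hunt Forest): (1/2)·4 + (1/2)·(-10) = -3.

v = -3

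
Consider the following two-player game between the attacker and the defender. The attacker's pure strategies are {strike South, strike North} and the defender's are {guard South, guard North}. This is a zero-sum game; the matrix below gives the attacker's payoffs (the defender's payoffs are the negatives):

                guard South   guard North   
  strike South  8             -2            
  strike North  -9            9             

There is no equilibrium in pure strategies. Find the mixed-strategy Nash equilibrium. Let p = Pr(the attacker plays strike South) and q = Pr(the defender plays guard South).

p = 9/14, q = 11/28

Set the defender's expected payoff from guard South equal to that from guard North:
  the defender's payoff from guard South: p·(-8) + (1−p)·9 = -17p + 9
  the defender's payoff from guard North: p·2 + (1−p)·(-9) = 11p - 9
  -17p + 9 = 11p - 9  ⇒  -28p = -18  ⇒  p = 9/14.
Set the attacker's expected payoff from strike South equal to that from strike North:
  the attacker's payoff to strike South: q·8 + (1−q)·(-2) = 10q - 2
  the attacker's payoff to strike North: q·(-9) + (1−q)·9 = -18q + 9
  10q - 2 = -18q + 9  ⇒  28q = 11  ⇒  q = 11/28.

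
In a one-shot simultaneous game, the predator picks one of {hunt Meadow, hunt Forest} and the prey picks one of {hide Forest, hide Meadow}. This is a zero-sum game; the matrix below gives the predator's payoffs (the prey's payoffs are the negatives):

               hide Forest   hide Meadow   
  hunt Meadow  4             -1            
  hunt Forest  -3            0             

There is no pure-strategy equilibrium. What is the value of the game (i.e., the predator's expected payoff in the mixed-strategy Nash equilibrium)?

Set the predator's expected payoff from hunt Meadow equal to that from hunt Forest:
  the predator's payoff from hunt Meadow: q·4 + (1−q)·(-1) = 5q - 1
  the predator's payoff from hunt Forest: q·(-3) + (1−q)·0 = -3q
  5q - 1 = -3q  ⇒  8q = 1  ⇒  q = 1/8.
The value is the predator's expected payoff against this mix (using hunt Meadow): (1/8)·4 + (7/8)·(-1) = -3/8.

v = -3/8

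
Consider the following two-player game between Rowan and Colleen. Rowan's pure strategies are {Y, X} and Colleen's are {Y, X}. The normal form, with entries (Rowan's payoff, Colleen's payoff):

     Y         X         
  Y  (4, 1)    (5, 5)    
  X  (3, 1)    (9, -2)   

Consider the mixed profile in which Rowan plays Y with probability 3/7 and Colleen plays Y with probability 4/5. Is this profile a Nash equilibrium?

Yes

Check Colleen's indifference given Rowan's mix p = 3/7:
  payoff from Y = 1; payoff from X = 1 — equal.
Check Rowan's indifference given Colleen's mix q = 4/5:
  payoff from Y = 21/5; payoff from X = 21/5 — equal.
Both players are indifferent, so neither can profitably deviate.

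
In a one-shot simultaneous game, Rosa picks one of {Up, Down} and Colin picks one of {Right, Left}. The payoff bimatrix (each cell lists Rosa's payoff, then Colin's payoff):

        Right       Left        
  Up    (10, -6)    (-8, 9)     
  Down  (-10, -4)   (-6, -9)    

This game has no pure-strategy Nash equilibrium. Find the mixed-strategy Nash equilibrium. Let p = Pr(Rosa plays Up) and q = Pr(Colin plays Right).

p = 1/4, q = 1/11

Set Colin's expected payoff from Right equal to that from Left:
  Colin's payoff to Right: p·(-6) + (1−p)·(-4) = -2p - 4
  Colin's payoff to Left: p·9 + (1−p)·(-9) = 18p - 9
  -2p - 4 = 18p - 9  ⇒  -20p = -5  ⇒  p = 1/4.
Rosa's indifference between Up and Down determines Colin's mixing probability q:
  Rosa's expected payoff from Up: q·10 + (1−q)·(-8) = 18q - 8
  Rosa's expected payoff from Down: q·(-10) + (1−q)·(-6) = -4q - 6
  18q - 8 = -4q - 6  ⇒  22q = 2  ⇒  q = 1/11.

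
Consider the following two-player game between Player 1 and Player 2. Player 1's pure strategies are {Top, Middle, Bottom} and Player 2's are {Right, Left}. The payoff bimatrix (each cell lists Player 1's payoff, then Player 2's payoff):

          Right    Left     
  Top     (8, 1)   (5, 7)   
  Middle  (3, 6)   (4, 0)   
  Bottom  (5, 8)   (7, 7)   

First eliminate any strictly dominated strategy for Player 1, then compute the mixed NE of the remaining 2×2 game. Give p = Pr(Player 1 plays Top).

Player 1's strategy Middle is strictly dominated by Bottom: 5 > 3 and 7 > 4. Eliminate Middle.
Player 2's indifference between Right and Left determines Player 1's mixing probability p:
  Player 2's payoff to Right: p·1 + (1−p)·8 = -7p + 8
  Player 2's payoff to Left: p·7 + (1−p)·7 = 7
  -7p + 8 = 7  ⇒  -7p = -1  ⇒  p = 1/7.

p = 1/7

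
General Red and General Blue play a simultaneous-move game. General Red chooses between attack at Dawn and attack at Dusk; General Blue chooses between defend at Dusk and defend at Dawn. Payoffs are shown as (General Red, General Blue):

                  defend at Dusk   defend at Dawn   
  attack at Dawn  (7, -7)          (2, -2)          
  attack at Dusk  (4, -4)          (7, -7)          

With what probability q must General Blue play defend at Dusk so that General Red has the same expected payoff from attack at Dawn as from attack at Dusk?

q = 5/8

General Red's indifference between attack at Dawn and attack at Dusk determines General Blue's mixing probability q:
  General Red's payoff to attack at Dawn: q·7 + (1−q)·2 = 5q + 2
  General Red's payoff to attack at Dusk: q·4 + (1−q)·7 = -3q + 7
  5q + 2 = -3q + 7  ⇒  8q = 5  ⇒  q = 5/8.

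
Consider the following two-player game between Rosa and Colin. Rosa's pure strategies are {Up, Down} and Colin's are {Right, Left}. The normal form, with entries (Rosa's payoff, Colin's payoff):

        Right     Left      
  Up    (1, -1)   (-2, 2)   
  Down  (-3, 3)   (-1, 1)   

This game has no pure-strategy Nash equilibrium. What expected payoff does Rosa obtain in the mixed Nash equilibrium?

-7/5

Set Rosa's expected payoff from Up equal to that from Down:
  Rosa's payoff to Up: q·1 + (1−q)·(-2) = 3q - 2
  Rosa's payoff to Down: q·(-3) + (1−q)·(-1) = -2q - 1
  3q - 2 = -2q - 1  ⇒  5q = 1  ⇒  q = 1/5.
At equilibrium Rosa is indifferent across rows, so Rosa's payoff equals the payoff from Up: (1/5)·1 + (4/5)·(-2) = -7/5.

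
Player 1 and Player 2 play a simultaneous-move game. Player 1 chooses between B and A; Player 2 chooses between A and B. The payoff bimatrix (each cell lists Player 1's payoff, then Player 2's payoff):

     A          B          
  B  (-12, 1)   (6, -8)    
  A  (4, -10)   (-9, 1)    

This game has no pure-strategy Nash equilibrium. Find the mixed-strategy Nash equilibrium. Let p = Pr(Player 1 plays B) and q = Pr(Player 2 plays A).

For Player 2 to be willing to mix, Player 2 must be indifferent between A and B, which pins down Player 1's mix.
  Player 2's payoff to A: p·1 + (1−p)·(-10) = 11p - 10
  Player 2's payoff to B: p·(-8) + (1−p)·1 = -9p + 1
  11p - 10 = -9p + 1  ⇒  20p = 11  ⇒  p = 11/20.
Player 1's indifference between B and A determines Player 2's mixing probability q:
  Player 1's payoff to B: q·(-12) + (1−q)·6 = -18q + 6
  Player 1's payoff to A: q·4 + (1−q)·(-9) = 13q - 9
  -18q + 6 = 13q - 9  ⇒  -31q = -15  ⇒  q = 15/31.

p = 11/20, q = 15/31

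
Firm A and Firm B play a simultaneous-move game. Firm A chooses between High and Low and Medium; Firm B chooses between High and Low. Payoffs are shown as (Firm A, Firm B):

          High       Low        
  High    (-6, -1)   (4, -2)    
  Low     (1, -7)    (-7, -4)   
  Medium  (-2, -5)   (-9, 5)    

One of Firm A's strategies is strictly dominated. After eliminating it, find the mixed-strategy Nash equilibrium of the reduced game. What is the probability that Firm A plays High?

p = 3/4

Firm A's strategy Medium is strictly dominated by Low: 1 > -2 and -7 > -9. Eliminate Medium.
Firm A's mix must leave Firm B indifferent between High and Low.
  Firm B's payoff to High: p·(-1) + (1−p)·(-7) = 6p - 7
  Firm B's payoff to Low: p·(-2) + (1−p)·(-4) = 2p - 4
  6p - 7 = 2p - 4  ⇒  4p = 3  ⇒  p = 3/4.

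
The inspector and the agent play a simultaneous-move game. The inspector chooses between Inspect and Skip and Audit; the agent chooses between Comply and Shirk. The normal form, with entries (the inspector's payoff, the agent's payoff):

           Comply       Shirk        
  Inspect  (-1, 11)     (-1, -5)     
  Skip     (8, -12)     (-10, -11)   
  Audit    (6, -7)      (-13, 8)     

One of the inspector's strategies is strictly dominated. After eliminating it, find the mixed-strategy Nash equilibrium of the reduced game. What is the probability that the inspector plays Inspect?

p = 1/17

The inspector's strategy Audit is strictly dominated by Skip: 8 > 6 and -10 > -13. Eliminate Audit.
In a mixed equilibrium the agent is indifferent between Comply and Shirk; this condition fixes p.
  the agent's payoff from Comply: p·11 + (1−p)·(-12) = 23p - 12
  the agent's payoff from Shirk: p·(-5) + (1−p)·(-11) = 6p - 11
  23p - 12 = 6p - 11  ⇒  17p = 1  ⇒  p = 1/17.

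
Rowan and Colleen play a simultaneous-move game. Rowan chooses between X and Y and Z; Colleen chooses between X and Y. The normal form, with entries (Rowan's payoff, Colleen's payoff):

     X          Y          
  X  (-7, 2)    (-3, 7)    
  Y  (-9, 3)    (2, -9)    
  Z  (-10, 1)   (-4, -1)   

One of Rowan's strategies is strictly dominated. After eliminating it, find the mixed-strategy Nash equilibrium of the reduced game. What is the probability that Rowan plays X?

p = 12/17

Rowan's strategy Z is strictly dominated by X: -7 > -10 and -3 > -4. Eliminate Z.
Rowan's mix must leave Colleen indifferent between X and Y.
  Colleen's expected payoff from X: p·2 + (1−p)·3 = -p + 3
  Colleen's expected payoff from Y: p·7 + (1−p)·(-9) = 16p - 9
  -p + 3 = 16p - 9  ⇒  -17p = -12  ⇒  p = 12/17.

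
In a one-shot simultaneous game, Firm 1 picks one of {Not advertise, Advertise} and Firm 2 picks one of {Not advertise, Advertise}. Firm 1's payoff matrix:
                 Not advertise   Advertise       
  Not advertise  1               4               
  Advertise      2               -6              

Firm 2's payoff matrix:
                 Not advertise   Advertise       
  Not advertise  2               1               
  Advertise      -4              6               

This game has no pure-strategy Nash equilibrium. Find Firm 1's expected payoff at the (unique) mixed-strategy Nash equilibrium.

14/11

Firm 1's indifference between Not advertise and Advertise determines Firm 2's mixing probability q:
  Firm 1's payoff from Not advertise: q·1 + (1−q)·4 = -3q + 4
  Firm 1's payoff from Advertise: q·2 + (1−q)·(-6) = 8q - 6
  -3q + 4 = 8q - 6  ⇒  -11q = -10  ⇒  q = 10/11.
At equilibrium Firm 1 is indifferent across rows, so Firm 1's payoff equals the payoff from Not advertise: (10/11)·1 + (1/11)·4 = 14/11.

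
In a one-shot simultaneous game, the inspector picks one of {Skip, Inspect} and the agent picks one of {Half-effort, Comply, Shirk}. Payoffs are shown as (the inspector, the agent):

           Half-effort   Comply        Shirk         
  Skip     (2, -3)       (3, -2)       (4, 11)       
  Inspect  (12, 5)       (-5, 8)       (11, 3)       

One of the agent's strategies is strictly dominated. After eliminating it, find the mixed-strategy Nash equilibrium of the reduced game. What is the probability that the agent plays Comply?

The agent's strategy Half-effort is strictly dominated by Comply: -2 > -3 and 8 > 5. Eliminate Half-effort.
The inspector's indifference between Skip and Inspect determines the agent's mixing probability q:
  the inspector's expected payoff from Skip: q·3 + (1−q)·4 = -q + 4
  the inspector's expected payoff from Inspect: q·(-5) + (1−q)·11 = -16q + 11
  -q + 4 = -16q + 11  ⇒  15q = 7  ⇒  q = 7/15.

q = 7/15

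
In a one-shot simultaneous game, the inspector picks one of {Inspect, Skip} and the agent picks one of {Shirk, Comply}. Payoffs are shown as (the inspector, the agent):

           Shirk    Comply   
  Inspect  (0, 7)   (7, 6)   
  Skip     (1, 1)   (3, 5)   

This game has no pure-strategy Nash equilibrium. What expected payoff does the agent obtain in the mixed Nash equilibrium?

29/5

For the agent to be willing to mix, the agent must be indifferent between Shirk and Comply, which pins down the inspector's mix.
  the agent's payoff from Shirk: p·7 + (1−p)·1 = 6p + 1
  the agent's payoff from Comply: p·6 + (1−p)·5 = p + 5
  6p + 1 = p + 5  ⇒  5p = 4  ⇒  p = 4/5.
At equilibrium the agent is indifferent across columns, so the agent's payoff equals the payoff from Shirk: (4/5)·7 + (1/5)·1 = 29/5.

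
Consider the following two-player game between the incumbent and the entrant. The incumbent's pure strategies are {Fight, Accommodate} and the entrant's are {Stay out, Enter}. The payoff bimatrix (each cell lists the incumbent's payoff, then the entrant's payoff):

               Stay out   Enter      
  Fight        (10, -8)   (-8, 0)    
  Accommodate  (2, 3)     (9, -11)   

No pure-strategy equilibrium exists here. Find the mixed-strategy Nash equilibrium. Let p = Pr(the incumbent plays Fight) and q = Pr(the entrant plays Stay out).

The incumbent's mix must leave the entrant indifferent between Stay out and Enter.
  the entrant's payoff to Stay out: p·(-8) + (1−p)·3 = -11p + 3
  the entrant's payoff to Enter: p·0 + (1−p)·(-11) = 11p - 11
  -11p + 3 = 11p - 11  ⇒  -22p = -14  ⇒  p = 7/11.
In a mixed equilibrium the incumbent is indifferent between Fight and Accommodate; this condition fixes q.
  the incumbent's payoff from Fight: q·10 + (1−q)·(-8) = 18q - 8
  the incumbent's payoff from Accommodate: q·2 + (1−q)·9 = -7q + 9
  18q - 8 = -7q + 9  ⇒  25q = 17  ⇒  q = 17/25.

p = 7/11, q = 17/25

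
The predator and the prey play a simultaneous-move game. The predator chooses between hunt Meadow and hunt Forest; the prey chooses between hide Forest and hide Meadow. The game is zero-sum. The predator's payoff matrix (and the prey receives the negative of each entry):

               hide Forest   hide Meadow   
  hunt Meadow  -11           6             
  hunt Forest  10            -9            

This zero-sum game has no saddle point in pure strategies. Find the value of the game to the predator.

v = -13/12

The prey's mix must leave the predator indifferent between hunt Meadow and hunt Forest.
  the predator's expected payoff from hunt Meadow: q·(-11) + (1−q)·6 = -17q + 6
  the predator's expected payoff from hunt Forest: q·10 + (1−q)·(-9) = 19q - 9
  -17q + 6 = 19q - 9  ⇒  -36q = -15  ⇒  q = 5/12.
The value is the predator's expected payoff against this mix (using hunt Meadow): (5/12)·(-11) + (7/12)·6 = -13/12.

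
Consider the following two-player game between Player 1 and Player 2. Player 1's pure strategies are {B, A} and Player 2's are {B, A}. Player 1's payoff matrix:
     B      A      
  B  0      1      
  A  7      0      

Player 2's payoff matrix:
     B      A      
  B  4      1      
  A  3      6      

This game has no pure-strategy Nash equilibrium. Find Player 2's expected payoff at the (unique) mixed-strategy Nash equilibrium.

7/2

Player 2's indifference between B and A determines Player 1's mixing probability p:
  Player 2's payoff to B: p·4 + (1−p)·3 = p + 3
  Player 2's payoff to A: p·1 + (1−p)·6 = -5p + 6
  p + 3 = -5p + 6  ⇒  6p = 3  ⇒  p = 1/2.
At equilibrium Player 2 is indifferent across columns, so Player 2's payoff equals the payoff from B: (1/2)·4 + (1/2)·3 = 7/2.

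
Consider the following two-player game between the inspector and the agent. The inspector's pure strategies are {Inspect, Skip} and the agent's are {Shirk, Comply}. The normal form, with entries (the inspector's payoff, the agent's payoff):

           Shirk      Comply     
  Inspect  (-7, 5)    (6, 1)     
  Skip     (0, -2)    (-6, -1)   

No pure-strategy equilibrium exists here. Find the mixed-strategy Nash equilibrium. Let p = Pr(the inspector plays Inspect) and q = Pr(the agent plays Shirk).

p = 1/5, q = 12/19

The agent's indifference between Shirk and Comply determines the inspector's mixing probability p:
  the agent's payoff from Shirk: p·5 + (1−p)·(-2) = 7p - 2
  the agent's payoff from Comply: p·1 + (1−p)·(-1) = 2p - 1
  7p - 2 = 2p - 1  ⇒  5p = 1  ⇒  p = 1/5.
Set the inspector's expected payoff from Inspect equal to that from Skip:
  the inspector's payoff to Inspect: q·(-7) + (1−q)·6 = -13q + 6
  the inspector's payoff to Skip: q·0 + (1−q)·(-6) = 6q - 6
  -13q + 6 = 6q - 6  ⇒  -19q = -12  ⇒  q = 12/19.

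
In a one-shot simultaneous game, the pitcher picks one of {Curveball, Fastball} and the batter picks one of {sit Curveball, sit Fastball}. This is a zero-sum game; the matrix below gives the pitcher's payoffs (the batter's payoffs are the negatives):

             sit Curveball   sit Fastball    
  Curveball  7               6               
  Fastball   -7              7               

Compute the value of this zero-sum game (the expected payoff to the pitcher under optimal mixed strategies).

v = 91/15

The pitcher's indifference between Curveball and Fastball determines the batter's mixing probability q:
  the pitcher's expected payoff from Curveball: q·7 + (1−q)·6 = q + 6
  the pitcher's expected payoff from Fastball: q·(-7) + (1−q)·7 = -14q + 7
  q + 6 = -14q + 7  ⇒  15q = 1  ⇒  q = 1/15.
The value is the pitcher's expected payoff against this mix (using Curveball): (1/15)·7 + (14/15)·6 = 91/15.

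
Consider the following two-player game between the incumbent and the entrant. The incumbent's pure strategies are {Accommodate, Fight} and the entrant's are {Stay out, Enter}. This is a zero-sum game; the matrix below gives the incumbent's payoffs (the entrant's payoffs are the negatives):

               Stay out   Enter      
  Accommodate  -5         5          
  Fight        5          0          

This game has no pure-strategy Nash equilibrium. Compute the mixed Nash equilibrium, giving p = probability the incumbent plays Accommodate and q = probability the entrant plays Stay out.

Set the entrant's expected payoff from Stay out equal to that from Enter:
  the entrant's payoff to Stay out: p·5 + (1−p)·(-5) = 10p - 5
  the entrant's payoff to Enter: p·(-5) + (1−p)·0 = -5p
  10p - 5 = -5p  ⇒  15p = 5  ⇒  p = 1/3.
The incumbent's indifference between Accommodate and Fight determines the entrant's mixing probability q:
  the incumbent's expected payoff from Accommodate: q·(-5) + (1−q)·5 = -10q + 5
  the incumbent's expected payoff from Fight: q·5 + (1−q)·0 = 5q
  -10q + 5 = 5q  ⇒  -15q = -5  ⇒  q = 1/3.

p = 1/3, q = 1/3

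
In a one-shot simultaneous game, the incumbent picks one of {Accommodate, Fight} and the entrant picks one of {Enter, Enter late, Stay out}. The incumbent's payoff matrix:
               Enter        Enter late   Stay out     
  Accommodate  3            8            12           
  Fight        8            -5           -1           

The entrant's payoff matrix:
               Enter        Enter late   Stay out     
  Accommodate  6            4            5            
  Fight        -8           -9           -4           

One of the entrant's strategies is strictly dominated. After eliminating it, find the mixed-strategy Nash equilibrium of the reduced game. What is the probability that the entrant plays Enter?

The entrant's strategy Enter late is strictly dominated by Enter: 6 > 4 and -8 > -9. Eliminate Enter late.
The entrant's mix must leave the incumbent indifferent between Accommodate and Fight.
  the incumbent's payoff from Accommodate: q·3 + (1−q)·12 = -9q + 12
  the incumbent's payoff from Fight: q·8 + (1−q)·(-1) = 9q - 1
  -9q + 12 = 9q - 1  ⇒  -18q = -13  ⇒  q = 13/18.

q = 13/18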